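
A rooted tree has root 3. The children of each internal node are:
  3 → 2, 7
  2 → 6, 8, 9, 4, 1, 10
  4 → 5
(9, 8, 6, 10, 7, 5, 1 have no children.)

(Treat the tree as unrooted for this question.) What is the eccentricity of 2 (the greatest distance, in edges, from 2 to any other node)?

2

A farthest node from 2 is 7 (5 also at distance 2).
The path 2-3-7 has 2 edges.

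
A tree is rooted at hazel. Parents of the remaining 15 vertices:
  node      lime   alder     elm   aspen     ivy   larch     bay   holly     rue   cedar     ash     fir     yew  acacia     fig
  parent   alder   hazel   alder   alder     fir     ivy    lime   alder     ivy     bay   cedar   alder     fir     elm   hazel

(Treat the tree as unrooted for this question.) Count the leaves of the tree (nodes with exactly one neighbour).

8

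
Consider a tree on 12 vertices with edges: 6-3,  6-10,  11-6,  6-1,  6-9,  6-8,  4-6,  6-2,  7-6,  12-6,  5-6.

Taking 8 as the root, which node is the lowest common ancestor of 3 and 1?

Path 3→root: 3 6 8; path 1→root: 1 6 8.
First common node: 6.

6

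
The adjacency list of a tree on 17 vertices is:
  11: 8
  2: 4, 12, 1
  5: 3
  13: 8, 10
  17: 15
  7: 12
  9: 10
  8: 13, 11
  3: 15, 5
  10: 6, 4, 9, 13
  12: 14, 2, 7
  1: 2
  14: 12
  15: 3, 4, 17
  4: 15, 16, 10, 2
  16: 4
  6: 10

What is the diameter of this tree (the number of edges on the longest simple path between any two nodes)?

A longest path is 5-3-15-4-10-13-8-11, with 7 edges.

7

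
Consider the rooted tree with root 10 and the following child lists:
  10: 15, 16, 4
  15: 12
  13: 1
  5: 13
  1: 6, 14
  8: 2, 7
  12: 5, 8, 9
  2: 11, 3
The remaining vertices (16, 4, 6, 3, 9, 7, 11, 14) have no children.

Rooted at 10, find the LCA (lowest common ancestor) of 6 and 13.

Path 6→root: 6 1 13 5 12 15 10; path 13→root: 13 5 12 15 10.
First common node: 13.

13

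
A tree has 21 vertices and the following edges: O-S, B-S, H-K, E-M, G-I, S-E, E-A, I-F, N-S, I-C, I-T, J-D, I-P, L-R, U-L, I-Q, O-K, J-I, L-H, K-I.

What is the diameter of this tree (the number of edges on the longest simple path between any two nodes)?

A longest path is M - E - S - O - K - I - J - D, with 7 edges.

7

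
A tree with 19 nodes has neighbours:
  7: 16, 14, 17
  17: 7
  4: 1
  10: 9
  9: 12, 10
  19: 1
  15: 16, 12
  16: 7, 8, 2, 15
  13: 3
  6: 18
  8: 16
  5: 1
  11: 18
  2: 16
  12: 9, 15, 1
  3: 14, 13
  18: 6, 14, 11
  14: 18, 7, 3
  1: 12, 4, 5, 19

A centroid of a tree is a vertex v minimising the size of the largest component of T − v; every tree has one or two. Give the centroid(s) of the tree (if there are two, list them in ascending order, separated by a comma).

16

If 16 is removed the pieces have sizes 8, 8, 1, 1, all ≤ ⌊19/2⌋ = 9.
No neighbour of 16 does as well, so 16 is the unique centroid.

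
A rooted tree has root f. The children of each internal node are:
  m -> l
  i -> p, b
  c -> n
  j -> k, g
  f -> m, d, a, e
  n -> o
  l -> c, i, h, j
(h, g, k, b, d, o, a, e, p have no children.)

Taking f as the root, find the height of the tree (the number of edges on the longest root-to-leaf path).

5

A deepest node is o, reached by f → m → l → c → n → o.
That path has 5 edges, so the height is 5.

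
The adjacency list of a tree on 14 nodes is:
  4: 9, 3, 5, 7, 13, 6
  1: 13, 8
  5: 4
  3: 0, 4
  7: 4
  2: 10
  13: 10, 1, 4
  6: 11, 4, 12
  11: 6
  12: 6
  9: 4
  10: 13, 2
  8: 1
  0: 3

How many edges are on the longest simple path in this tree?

5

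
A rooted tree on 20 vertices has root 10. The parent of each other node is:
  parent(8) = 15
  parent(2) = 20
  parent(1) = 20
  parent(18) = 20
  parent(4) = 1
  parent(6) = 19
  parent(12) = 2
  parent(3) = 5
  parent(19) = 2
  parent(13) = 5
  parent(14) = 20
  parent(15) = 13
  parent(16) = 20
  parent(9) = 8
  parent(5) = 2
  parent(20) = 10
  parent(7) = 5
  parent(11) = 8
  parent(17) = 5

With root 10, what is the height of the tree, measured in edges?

A deepest node is 11, reached by 10-20-2-5-13-15-8-11.
That path has 7 edges, so the height is 7.

7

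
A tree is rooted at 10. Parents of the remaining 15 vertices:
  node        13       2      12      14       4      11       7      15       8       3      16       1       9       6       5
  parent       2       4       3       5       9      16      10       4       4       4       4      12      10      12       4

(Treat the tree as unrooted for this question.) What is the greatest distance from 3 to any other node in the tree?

The node farthest from 3 is 7, via 3-4-9-10-7 — 4 edges.

4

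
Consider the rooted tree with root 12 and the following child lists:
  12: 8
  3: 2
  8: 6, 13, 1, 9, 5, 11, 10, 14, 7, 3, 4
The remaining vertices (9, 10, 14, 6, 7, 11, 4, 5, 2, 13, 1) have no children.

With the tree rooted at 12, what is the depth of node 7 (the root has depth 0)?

Path from 12 to 7: 12 – 8 – 7, which has 2 edges.

2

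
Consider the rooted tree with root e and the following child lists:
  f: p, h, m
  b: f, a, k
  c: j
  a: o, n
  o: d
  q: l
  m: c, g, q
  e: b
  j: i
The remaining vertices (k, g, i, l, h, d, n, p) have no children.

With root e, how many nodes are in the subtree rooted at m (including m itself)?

7

m's subtree: {m, c, q, g, j, l, i}, size 7.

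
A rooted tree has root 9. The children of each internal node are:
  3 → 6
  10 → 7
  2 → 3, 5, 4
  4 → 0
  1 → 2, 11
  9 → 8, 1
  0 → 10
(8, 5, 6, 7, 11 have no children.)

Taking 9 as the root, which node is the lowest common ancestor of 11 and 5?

1

Path 11→root: 11 1 9; path 5→root: 5 2 1 9.
First common node: 1.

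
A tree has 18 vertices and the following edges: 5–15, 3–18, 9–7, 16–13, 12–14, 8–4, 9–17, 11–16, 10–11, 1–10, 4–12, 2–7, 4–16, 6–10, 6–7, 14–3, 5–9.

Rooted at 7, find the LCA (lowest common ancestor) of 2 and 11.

7

Ancestors of 2 (toward the root): 2, 7.
Ancestors of 11: 11, 10, 6, 7.
The deepest node appearing in both lists is 7.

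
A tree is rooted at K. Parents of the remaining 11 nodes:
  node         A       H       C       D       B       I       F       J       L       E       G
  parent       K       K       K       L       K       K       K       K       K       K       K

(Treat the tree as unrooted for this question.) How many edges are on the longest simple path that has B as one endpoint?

3

A farthest node from B is D.
The path B–K–L–D has 3 edges.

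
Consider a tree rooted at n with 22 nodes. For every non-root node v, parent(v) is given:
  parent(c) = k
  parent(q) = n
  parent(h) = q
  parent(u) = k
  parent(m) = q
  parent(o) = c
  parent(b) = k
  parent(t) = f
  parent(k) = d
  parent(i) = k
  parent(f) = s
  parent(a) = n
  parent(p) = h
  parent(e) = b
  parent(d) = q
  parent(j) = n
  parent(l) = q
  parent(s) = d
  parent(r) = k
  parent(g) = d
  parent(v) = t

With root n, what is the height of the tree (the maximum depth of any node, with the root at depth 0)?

6

v sits deepest: n–q–d–s–f–t–v — 6 edges from the root.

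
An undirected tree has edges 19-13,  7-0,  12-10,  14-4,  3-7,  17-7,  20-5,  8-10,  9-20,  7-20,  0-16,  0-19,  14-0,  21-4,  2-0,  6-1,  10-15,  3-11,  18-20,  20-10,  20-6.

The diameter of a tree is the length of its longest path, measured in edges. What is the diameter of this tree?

7

BFS from 1 reaches 21 last, at distance 7; BFS from 21 confirms no node is farther.
Path: 1 - 6 - 20 - 7 - 0 - 14 - 4 - 21.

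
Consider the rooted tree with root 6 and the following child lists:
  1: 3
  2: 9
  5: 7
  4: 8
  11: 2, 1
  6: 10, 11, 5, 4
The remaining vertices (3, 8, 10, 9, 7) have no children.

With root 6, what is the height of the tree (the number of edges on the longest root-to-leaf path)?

3

The longest root-to-leaf path is 6 – 11 – 2 – 9 (3 edges).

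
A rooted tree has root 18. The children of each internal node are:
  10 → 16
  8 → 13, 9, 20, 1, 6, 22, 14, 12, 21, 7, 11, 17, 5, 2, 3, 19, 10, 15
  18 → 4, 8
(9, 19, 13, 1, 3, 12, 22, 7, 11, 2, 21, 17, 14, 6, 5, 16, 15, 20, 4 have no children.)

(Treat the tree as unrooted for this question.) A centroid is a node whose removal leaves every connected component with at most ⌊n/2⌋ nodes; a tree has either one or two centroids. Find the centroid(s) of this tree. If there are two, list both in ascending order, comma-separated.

8

If 8 is removed the pieces have sizes 2, 2, 1, 1, 1, 1, 1, 1, 1, 1, 1, 1, 1, 1, 1, 1, 1, 1, 1, all ≤ ⌊22/2⌋ = 11.
No neighbour of 8 does as well, so 8 is the unique centroid.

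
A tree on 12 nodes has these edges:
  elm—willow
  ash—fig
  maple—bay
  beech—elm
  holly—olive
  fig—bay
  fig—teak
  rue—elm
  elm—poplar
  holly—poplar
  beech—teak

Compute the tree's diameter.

8

BFS from maple reaches olive last, at distance 8; BFS from olive confirms no node is farther.
Path: maple-bay-fig-teak-beech-elm-poplar-holly-olive.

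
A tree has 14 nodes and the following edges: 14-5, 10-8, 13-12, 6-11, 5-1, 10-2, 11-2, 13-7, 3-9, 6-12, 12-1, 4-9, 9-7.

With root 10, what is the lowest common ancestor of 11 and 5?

11

Ancestors of 11 (toward the root): 11, 2, 10.
Ancestors of 5: 5, 1, 12, 6, 11, 2, 10.
The deepest node appearing in both lists is 11.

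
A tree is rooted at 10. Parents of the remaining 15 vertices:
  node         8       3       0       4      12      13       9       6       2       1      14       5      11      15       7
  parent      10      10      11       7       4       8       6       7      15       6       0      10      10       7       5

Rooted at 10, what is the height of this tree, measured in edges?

9 sits deepest: 10 → 5 → 7 → 6 → 9 — 4 edges from the root.

4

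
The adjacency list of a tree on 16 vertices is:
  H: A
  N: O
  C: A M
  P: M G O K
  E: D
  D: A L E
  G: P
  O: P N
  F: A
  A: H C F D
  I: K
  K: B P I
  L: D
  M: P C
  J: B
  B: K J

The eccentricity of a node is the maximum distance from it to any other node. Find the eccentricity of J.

The node farthest from J is L (E also at distance 8), via J-B-K-P-M-C-A-D-L — 8 edges.

8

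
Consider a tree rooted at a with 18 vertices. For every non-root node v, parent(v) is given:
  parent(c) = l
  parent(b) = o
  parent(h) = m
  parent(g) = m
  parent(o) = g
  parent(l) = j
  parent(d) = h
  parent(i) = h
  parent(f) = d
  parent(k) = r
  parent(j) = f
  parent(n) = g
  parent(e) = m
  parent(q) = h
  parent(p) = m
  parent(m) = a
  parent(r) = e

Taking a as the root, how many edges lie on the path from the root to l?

a – m – h – d – f – j – l — 6 edges.

6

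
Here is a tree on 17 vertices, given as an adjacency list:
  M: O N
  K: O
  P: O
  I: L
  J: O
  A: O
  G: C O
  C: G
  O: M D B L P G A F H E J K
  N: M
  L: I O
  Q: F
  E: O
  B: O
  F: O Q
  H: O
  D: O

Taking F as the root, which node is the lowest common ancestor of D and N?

O

Ancestors of D (toward the root): D, O, F.
Ancestors of N: N, M, O, F.
The deepest node appearing in both lists is O.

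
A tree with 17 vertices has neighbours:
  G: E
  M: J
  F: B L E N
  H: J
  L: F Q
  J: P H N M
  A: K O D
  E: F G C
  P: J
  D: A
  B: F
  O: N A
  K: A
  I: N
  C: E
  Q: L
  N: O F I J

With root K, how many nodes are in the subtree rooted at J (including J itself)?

4

J's subtree: {J, H, P, M}, size 4.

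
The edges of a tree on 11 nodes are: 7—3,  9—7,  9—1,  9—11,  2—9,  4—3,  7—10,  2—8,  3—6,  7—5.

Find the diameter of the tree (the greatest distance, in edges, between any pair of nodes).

5

BFS from 8 reaches 6 last, at distance 5; BFS from 6 confirms no node is farther.
Path: 8 - 2 - 9 - 7 - 3 - 6.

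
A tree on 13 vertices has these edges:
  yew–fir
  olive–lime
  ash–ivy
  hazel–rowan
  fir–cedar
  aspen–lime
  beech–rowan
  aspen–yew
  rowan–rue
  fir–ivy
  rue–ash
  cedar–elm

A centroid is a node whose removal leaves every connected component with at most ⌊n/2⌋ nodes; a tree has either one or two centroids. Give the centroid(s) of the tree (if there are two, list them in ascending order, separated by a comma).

fir

Removing fir splits the tree into components of sizes 6, 4, 2; the largest is 6 ≤ ⌊13/2⌋ = 6.
Every other node leaves some component of size > 6, so the centroid is unique.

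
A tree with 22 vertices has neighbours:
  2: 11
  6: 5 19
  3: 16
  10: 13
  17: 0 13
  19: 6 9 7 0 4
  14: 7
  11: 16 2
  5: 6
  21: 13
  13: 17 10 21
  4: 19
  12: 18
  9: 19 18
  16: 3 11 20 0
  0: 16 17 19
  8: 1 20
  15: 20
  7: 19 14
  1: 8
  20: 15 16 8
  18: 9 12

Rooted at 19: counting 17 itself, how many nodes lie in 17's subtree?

The subtree rooted at 17 contains: 17, 13, 21, 10 — 4 nodes.

4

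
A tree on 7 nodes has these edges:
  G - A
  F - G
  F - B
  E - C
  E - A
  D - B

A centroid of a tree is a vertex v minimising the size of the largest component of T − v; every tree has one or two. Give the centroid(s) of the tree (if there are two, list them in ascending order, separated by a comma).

Removing G splits the tree into components of sizes 3, 3; the largest is 3 ≤ ⌊7/2⌋ = 3.
Every other node leaves some component of size > 3, so the centroid is unique.

G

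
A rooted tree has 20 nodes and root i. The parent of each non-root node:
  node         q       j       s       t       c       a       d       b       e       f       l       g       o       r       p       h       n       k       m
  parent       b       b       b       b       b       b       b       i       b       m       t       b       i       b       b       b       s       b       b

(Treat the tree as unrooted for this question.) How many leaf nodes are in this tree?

Degree-1 nodes: a, c, d, e, f, g, h, j, k, l, n, o, p, q, r — 15 of them.

15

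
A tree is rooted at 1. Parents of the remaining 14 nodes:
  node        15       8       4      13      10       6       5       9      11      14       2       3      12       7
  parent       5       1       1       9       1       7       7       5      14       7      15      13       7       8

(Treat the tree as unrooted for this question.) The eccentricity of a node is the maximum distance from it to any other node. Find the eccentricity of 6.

The node farthest from 6 is 3, via 6–7–5–9–13–3 — 5 edges.

5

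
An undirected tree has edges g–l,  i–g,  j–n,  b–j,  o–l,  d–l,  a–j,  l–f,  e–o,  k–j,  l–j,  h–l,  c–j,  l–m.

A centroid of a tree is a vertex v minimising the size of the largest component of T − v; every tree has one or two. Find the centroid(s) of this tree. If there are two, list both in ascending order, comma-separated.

l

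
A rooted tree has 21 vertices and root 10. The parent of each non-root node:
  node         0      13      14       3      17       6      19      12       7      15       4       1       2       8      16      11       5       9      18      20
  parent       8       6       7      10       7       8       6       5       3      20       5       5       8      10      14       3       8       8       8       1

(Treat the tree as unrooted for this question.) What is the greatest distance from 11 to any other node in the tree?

7

The node farthest from 11 is 15, via 11 – 3 – 10 – 8 – 5 – 1 – 20 – 15 — 7 edges.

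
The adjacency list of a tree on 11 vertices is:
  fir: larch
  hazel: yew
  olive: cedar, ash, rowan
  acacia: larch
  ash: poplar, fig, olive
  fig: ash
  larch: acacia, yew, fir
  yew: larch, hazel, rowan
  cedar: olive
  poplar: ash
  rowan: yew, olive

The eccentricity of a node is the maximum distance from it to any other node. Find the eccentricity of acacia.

A farthest node from acacia is poplar (fig also at distance 6).
The path acacia – larch – yew – rowan – olive – ash – poplar has 6 edges.

6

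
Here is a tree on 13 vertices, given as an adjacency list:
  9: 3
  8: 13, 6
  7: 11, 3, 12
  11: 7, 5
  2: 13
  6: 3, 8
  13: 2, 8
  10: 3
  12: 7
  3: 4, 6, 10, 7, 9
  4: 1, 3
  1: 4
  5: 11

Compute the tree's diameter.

7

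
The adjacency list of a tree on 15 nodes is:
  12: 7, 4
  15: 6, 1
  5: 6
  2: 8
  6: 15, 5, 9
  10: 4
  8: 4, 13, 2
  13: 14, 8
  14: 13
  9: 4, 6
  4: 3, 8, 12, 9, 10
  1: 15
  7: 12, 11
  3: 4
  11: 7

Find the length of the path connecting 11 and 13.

5

The path is 11 - 7 - 12 - 4 - 8 - 13, which has 5 edges.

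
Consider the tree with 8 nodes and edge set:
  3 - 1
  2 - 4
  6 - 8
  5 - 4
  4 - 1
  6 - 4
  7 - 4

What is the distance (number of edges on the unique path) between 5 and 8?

3

Walking from 5: 5 - 4 - 6 - 8. Length 3.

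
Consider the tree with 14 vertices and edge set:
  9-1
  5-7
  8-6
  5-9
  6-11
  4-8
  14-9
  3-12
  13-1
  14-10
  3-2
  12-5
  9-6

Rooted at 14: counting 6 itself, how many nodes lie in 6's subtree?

4

6's subtree: {6, 11, 8, 4}, size 4.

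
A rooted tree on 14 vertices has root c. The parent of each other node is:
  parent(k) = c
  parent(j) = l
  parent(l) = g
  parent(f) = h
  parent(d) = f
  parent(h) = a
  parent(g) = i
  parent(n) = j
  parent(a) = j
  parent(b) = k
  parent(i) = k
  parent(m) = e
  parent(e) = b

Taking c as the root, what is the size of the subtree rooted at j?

6

The subtree rooted at j contains: j, a, n, h, f, d — 6 nodes.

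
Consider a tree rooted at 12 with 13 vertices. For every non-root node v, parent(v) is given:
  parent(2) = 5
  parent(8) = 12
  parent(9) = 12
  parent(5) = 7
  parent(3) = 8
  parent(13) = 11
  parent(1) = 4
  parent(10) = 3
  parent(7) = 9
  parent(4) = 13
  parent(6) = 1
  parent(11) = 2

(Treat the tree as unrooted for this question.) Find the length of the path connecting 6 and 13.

The path is 6 - 1 - 4 - 13, which has 3 edges.

3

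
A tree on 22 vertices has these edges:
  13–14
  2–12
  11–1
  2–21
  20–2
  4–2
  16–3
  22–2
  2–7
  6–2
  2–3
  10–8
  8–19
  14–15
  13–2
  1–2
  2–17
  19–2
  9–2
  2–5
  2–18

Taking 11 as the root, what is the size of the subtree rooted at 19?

3

The subtree rooted at 19 contains: 19, 8, 10 — 3 nodes.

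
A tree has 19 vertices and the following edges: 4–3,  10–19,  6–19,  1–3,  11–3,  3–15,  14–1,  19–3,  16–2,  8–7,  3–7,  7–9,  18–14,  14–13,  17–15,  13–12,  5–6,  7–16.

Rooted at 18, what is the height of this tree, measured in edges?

6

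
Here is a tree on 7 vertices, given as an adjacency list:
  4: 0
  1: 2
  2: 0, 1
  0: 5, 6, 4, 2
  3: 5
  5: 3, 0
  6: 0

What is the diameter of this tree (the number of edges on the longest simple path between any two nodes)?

4

A longest path is 3–5–0–2–1, with 4 edges.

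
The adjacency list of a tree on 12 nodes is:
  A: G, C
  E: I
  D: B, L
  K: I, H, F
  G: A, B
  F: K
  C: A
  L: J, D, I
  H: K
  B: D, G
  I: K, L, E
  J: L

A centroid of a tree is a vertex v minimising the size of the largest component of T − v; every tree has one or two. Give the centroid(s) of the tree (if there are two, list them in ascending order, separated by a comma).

Removing L splits the tree into components of sizes 5, 5, 1; the largest is 5 ≤ ⌊12/2⌋ = 6.
Every other node leaves some component of size > 6, so the centroid is unique.

L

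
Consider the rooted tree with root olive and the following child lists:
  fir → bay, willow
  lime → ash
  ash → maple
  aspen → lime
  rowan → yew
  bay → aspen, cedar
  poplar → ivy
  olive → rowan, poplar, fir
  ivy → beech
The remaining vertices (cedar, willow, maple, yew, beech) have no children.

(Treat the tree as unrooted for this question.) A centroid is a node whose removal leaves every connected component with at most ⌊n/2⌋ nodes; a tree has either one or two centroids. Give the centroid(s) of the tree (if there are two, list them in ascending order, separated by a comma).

Delete fir: the remaining components have sizes 6, 6, 1. Max 6 ≤ 7, so fir is a centroid.
Every other node leaves some component of size > 7, so the centroid is unique.

fir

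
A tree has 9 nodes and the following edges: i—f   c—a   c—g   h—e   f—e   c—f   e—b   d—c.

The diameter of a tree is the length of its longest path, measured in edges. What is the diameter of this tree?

BFS from a reaches b last, at distance 4; BFS from b confirms no node is farther.
Path: a – c – f – e – b.

4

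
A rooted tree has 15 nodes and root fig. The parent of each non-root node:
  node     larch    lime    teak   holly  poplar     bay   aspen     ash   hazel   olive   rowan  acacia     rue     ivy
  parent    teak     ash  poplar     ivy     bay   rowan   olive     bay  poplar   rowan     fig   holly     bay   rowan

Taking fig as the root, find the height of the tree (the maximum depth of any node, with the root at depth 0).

larch sits deepest: fig–rowan–bay–poplar–teak–larch — 5 edges from the root.

5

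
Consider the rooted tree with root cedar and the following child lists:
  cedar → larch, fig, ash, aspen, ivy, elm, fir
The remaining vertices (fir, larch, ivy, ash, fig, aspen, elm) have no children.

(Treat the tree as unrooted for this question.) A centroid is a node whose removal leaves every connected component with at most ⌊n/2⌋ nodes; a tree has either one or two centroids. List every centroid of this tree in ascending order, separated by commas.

cedar

Removing cedar splits the tree into components of sizes 1, 1, 1, 1, 1, 1, 1; the largest is 1 ≤ ⌊8/2⌋ = 4.
No neighbour of cedar does as well, so cedar is the unique centroid.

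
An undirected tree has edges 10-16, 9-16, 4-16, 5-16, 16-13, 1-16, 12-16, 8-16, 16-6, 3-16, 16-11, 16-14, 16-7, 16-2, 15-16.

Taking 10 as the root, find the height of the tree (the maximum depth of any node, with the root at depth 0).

2

1 sits deepest: 10 → 16 → 1 — 2 edges from the root.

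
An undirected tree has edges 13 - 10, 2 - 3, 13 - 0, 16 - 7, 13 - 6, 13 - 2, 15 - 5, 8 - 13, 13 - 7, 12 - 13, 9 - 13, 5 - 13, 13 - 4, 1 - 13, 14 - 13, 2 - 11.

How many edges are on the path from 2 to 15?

3

Walking from 2: 2 - 13 - 5 - 15. Length 3.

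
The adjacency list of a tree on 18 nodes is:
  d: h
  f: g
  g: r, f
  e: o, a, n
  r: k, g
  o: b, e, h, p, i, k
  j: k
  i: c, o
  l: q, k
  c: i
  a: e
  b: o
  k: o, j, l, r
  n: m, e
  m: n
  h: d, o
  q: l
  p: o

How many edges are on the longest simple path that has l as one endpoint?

A farthest node from l is m.
The path l – k – o – e – n – m has 5 edges.

5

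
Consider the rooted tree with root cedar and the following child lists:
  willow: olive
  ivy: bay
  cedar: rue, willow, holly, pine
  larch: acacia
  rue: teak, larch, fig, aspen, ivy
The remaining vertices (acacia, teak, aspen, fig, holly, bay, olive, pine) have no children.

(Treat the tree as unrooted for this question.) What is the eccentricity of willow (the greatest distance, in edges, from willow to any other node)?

Distances from willow peak at 4, attained at bay (acacia also at distance 4).
willow–cedar–rue–ivy–bay

4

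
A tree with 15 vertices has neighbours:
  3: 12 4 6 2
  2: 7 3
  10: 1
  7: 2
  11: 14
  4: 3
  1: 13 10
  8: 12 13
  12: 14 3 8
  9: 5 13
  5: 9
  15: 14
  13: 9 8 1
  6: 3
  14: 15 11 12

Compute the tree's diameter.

7

BFS from 5 reaches 7 last, at distance 7; BFS from 7 confirms no node is farther.
Path: 5-9-13-8-12-3-2-7.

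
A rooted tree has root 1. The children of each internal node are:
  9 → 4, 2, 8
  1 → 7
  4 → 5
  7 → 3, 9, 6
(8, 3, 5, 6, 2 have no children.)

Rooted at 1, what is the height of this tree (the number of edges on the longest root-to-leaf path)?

A deepest node is 5, reached by 1-7-9-4-5.
That path has 4 edges, so the height is 4.

4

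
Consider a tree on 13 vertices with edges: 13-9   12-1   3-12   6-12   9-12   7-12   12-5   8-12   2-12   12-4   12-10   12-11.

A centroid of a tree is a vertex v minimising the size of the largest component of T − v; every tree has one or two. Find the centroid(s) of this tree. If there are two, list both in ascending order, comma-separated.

12

If 12 is removed the pieces have sizes 2, 1, 1, 1, 1, 1, 1, 1, 1, 1, 1, all ≤ ⌊13/2⌋ = 6.
Every other node leaves some component of size > 6, so the centroid is unique.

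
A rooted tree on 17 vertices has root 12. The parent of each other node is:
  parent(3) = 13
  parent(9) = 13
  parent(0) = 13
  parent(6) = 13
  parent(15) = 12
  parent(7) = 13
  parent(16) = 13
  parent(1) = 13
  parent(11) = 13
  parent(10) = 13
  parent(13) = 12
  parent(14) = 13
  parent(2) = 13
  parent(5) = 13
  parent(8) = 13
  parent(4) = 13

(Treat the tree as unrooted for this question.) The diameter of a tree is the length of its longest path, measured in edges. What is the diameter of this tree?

A longest path is 15-12-13-1, with 3 edges.

3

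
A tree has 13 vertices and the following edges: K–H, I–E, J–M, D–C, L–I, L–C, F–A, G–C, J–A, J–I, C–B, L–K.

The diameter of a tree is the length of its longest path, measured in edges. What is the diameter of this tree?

Starting from H, a farthest node is F at distance 6.
One longest path: H-K-L-I-J-A-F.
So the diameter is 6.

6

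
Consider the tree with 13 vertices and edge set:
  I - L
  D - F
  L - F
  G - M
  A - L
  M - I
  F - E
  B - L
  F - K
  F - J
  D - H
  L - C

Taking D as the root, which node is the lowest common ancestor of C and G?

L

C's ancestor chain is C, L, F, D and G's is G, M, I, L, F, D; they first meet at L.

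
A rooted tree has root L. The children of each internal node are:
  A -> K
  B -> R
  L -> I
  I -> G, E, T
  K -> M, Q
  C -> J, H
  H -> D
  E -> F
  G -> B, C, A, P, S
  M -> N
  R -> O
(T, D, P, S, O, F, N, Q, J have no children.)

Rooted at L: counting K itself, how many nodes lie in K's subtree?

4

Descendants of K (including itself): K, M, Q, N. That's 4.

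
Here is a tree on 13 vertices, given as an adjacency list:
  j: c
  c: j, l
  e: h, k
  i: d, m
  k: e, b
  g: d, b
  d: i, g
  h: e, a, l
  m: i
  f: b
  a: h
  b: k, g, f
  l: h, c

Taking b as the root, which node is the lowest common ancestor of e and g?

b

Path e→root: e k b; path g→root: g b.
First common node: b.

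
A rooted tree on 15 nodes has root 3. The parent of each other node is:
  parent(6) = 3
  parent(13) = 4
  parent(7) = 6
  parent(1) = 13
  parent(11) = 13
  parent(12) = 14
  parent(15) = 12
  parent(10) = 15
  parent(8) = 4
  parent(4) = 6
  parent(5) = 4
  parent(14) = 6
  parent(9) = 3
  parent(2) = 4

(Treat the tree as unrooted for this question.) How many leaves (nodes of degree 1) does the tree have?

8

The leaves are 1, 2, 5, 7, 8, 9, 10, 11.
That is 8 leaves.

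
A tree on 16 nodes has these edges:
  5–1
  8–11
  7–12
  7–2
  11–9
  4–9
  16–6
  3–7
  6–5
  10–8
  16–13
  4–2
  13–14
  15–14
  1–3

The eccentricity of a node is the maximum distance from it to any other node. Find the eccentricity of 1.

A farthest node from 1 is 10.
The path 1 – 3 – 7 – 2 – 4 – 9 – 11 – 8 – 10 has 8 edges.

8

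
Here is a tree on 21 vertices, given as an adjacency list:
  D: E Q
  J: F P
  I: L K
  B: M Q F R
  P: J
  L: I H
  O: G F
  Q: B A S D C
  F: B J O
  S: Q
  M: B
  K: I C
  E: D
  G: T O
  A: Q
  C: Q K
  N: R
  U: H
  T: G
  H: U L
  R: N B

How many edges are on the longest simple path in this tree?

Starting from U, a farthest node is T at distance 11.
One longest path: U–H–L–I–K–C–Q–B–F–O–G–T.
So the diameter is 11.

11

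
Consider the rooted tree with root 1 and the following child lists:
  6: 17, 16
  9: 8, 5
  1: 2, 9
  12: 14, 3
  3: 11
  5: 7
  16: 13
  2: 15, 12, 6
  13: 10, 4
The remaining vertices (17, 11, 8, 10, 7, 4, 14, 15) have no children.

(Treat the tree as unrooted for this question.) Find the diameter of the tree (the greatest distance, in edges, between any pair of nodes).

8

A longest path is 10 - 13 - 16 - 6 - 2 - 1 - 9 - 5 - 7, with 8 edges.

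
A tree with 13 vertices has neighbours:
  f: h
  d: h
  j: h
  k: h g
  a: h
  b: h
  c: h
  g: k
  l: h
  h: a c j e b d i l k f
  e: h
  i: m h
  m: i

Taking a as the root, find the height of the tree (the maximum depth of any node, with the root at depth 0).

g sits deepest: a → h → k → g — 3 edges from the root.

3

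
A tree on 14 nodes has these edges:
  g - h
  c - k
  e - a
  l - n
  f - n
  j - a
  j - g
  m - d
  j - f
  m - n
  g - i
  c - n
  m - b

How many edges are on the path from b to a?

5

Walking from b: b – m – n – f – j – a. Length 5.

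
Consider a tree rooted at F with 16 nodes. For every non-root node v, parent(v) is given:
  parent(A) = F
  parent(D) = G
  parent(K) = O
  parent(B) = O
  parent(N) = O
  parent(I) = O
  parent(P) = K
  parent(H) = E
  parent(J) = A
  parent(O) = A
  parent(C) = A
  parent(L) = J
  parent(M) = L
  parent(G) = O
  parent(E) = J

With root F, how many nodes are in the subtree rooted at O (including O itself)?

The subtree rooted at O contains: O, B, I, K, G, N, P, D — 8 nodes.

8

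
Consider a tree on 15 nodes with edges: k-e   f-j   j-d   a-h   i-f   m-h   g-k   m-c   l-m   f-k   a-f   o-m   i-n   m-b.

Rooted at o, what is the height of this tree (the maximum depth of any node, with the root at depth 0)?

6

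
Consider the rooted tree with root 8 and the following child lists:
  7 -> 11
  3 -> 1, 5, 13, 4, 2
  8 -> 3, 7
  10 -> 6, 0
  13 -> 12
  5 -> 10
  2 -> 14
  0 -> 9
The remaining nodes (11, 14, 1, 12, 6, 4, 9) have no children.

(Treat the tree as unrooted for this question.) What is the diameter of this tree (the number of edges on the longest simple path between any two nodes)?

7

BFS from 9 reaches 11 last, at distance 7; BFS from 11 confirms no node is farther.
Path: 9–0–10–5–3–8–7–11.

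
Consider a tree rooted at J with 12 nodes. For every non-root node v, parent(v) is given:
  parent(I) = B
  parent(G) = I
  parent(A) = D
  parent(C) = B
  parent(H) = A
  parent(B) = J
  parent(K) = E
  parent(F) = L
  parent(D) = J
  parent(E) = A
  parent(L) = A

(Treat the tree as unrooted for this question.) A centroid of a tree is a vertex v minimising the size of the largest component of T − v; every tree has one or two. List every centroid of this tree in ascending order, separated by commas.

Removing D splits the tree into components of sizes 6, 5; the largest is 6 ≤ ⌊12/2⌋ = 6.
A is adjacent to D and is also a centroid (the largest component after removing it is likewise 6).

A, D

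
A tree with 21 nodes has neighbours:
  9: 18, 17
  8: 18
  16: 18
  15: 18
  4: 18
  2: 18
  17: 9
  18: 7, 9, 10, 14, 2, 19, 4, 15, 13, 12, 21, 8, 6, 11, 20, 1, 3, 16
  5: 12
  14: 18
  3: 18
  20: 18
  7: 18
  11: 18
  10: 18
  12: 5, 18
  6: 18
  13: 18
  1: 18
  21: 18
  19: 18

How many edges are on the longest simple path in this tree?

4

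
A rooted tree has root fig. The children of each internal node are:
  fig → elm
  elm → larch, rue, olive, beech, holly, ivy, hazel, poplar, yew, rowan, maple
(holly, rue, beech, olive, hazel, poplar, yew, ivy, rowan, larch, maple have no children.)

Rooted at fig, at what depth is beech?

fig–elm–beech — 2 edges.

2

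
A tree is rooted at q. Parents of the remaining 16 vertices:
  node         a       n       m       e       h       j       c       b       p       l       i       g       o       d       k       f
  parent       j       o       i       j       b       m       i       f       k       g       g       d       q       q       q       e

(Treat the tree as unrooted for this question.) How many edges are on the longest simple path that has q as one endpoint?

Distances from q peak at 9, attained at h.
q – d – g – i – m – j – e – f – b – h

9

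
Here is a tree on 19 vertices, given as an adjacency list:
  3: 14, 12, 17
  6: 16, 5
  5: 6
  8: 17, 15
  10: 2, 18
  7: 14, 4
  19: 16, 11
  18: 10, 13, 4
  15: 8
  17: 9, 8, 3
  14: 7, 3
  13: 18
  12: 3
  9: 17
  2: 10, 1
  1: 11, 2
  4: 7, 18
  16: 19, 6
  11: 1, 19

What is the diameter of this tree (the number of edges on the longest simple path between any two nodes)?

15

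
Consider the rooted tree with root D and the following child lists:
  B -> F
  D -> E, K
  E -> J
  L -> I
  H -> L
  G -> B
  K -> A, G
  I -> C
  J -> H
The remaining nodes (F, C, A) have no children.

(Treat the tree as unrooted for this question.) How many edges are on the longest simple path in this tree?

10

A longest path is C-I-L-H-J-E-D-K-G-B-F, with 10 edges.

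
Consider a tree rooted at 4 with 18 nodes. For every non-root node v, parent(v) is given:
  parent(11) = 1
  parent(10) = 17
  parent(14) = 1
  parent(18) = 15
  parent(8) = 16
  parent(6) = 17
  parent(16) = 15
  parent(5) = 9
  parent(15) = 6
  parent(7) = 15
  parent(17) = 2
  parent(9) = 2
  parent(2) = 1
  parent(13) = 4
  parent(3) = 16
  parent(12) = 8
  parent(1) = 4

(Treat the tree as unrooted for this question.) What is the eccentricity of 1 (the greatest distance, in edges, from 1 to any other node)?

Distances from 1 peak at 7, attained at 12.
1 – 2 – 17 – 6 – 15 – 16 – 8 – 12

7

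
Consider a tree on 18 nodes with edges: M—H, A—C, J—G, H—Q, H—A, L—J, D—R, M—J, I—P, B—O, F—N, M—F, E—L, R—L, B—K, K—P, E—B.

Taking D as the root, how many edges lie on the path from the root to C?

7

Path from D to C: D → R → L → J → M → H → A → C, which has 7 edges.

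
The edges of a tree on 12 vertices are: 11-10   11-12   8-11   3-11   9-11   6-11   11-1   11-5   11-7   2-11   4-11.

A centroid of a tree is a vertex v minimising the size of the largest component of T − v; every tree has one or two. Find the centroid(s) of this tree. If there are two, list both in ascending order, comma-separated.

11

Removing 11 splits the tree into components of sizes 1, 1, 1, 1, 1, 1, 1, 1, 1, 1, 1; the largest is 1 ≤ ⌊12/2⌋ = 6.
No neighbour of 11 does as well, so 11 is the unique centroid.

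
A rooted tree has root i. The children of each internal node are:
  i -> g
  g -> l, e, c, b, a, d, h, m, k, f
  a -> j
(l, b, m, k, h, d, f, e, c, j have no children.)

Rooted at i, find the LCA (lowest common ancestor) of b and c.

b's ancestor chain is b, g, i and c's is c, g, i; they first meet at g.

g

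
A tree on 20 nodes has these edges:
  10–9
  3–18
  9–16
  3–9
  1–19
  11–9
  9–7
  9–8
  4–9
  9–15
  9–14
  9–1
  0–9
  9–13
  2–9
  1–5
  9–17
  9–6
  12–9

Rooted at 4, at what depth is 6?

2

4 – 9 – 6 — 2 edges.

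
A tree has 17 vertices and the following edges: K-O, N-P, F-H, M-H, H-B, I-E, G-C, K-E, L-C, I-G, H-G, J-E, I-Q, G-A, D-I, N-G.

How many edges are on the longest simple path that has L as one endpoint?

Distances from L peak at 6, attained at O.
L – C – G – I – E – K – O

6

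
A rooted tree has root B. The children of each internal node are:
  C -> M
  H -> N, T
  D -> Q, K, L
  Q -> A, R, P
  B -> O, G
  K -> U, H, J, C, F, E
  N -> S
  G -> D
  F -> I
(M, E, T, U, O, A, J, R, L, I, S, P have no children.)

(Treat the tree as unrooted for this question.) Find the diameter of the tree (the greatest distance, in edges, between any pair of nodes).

7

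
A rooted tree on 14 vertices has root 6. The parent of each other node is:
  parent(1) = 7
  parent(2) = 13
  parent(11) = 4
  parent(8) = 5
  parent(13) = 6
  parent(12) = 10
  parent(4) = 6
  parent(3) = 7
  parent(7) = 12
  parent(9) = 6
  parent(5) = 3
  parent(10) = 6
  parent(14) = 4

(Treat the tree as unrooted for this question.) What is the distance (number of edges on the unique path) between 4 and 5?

The path is 4 - 6 - 10 - 12 - 7 - 3 - 5, which has 6 edges.

6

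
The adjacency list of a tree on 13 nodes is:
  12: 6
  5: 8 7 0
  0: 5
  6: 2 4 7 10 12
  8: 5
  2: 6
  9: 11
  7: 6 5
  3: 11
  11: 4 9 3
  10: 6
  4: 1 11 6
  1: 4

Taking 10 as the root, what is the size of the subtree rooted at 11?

The subtree rooted at 11 contains: 11, 9, 3 — 3 nodes.

3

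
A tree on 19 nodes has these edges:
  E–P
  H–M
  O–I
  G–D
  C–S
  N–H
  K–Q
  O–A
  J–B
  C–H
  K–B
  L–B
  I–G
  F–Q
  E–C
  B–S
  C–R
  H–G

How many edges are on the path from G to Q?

G – H – C – S – B – K – Q: 6 edges.

6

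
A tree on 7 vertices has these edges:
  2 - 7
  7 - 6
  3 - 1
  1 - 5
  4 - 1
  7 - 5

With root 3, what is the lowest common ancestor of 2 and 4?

1

Path 2→root: 2 7 5 1 3; path 4→root: 4 1 3.
First common node: 1.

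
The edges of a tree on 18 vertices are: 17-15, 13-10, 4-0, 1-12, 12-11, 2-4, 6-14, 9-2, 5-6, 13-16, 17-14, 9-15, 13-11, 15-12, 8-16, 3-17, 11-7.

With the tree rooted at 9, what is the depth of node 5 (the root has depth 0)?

5

Path from 9 to 5: 9 – 15 – 17 – 14 – 6 – 5, which has 5 edges.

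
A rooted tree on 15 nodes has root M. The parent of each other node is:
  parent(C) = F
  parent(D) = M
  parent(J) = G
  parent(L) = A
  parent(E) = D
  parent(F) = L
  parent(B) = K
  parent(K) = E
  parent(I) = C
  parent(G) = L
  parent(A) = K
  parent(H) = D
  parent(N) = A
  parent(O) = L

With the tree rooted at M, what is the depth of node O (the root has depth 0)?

6

Path from M to O: M–D–E–K–A–L–O, which has 6 edges.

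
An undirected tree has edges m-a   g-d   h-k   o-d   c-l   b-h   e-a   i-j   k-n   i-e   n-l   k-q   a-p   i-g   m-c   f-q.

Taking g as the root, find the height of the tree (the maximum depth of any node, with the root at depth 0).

The longest root-to-leaf path is g-i-e-a-m-c-l-n-k-q-f (10 edges).

10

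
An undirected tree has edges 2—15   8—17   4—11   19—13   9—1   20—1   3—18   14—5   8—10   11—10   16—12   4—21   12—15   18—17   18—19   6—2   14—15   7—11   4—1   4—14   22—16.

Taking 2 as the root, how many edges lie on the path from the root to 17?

7

2 – 15 – 14 – 4 – 11 – 10 – 8 – 17 — 7 edges.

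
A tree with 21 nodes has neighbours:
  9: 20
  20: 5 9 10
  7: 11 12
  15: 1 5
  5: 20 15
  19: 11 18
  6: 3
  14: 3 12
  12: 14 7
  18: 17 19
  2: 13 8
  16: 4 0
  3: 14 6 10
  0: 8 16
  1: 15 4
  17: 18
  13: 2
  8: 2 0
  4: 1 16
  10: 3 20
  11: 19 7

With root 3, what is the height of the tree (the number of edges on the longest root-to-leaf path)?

A deepest node is 13, reached by 3 – 10 – 20 – 5 – 15 – 1 – 4 – 16 – 0 – 8 – 2 – 13.
That path has 11 edges, so the height is 11.

11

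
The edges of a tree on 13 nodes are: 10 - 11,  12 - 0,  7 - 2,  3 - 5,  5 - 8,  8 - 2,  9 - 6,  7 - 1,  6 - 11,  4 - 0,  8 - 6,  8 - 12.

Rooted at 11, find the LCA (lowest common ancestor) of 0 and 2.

8

Path 0→root: 0 12 8 6 11; path 2→root: 2 8 6 11.
First common node: 8.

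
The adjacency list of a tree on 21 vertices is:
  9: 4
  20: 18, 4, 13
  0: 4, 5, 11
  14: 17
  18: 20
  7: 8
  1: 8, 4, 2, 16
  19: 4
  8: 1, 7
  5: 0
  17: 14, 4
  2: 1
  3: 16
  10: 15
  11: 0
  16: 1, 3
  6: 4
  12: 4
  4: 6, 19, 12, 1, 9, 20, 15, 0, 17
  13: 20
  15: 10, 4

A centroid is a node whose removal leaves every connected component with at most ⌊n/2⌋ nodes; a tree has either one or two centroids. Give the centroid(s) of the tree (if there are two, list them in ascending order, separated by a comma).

4

Removing 4 splits the tree into components of sizes 6, 3, 3, 2, 2, 1, 1, 1, 1; the largest is 6 ≤ ⌊21/2⌋ = 10.
No neighbour of 4 does as well, so 4 is the unique centroid.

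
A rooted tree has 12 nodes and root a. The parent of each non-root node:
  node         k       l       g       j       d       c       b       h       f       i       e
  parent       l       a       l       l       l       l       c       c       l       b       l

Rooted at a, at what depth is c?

a – l – c — 2 edges.

2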